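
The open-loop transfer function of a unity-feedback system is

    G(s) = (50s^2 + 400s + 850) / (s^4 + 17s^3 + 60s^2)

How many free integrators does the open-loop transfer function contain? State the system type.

Type 2

Factor s from the denominator: s^4 + 17s^3 + 60s^2 = s^2·(s^2 + 17s + 60).
There are 2 poles at the origin, so the system is Type 2.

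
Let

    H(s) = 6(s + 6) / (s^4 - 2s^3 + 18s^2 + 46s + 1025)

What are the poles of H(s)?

The poles are the roots of the denominator s^4 - 2s^3 + 18s^2 + 46s + 1025 = 0.
No real roots exist; factor into two real quadratics: (s^2 - 8s + 41)(s^2 + 6s + 25) = 0.
Each quadratic gives a conjugate pair via the quadratic formula.

s = 4 + 5j, 4 - 5j, -3 + 4j, -3 - 4j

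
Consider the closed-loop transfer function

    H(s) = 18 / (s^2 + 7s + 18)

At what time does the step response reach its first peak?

Comparing s^2 + 7s + 18 to s^2 + 2ζωₙs + ωₙ²: ωₙ = √18 ≈ 4.243 rad/s and ζ = 7/(2·√18) ≈ 0.8250.
ζωₙ = 7/2 = 3.5, so ω_d = ωₙ√(1−ζ²) = √(ωₙ² − (ζωₙ)²) = √(18 − 3.5²) = √5.75 ≈ 2.398 rad/s.
t_p = π/ω_d = π/2.398 ≈ 1.310 s.

t_p ≈ 1.310 s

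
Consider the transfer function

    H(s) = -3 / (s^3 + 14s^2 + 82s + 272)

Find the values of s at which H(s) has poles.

s = -3 + 5j, -3 - 5j, -8

The poles are the roots of the denominator s^3 + 14s^2 + 82s + 272 = 0.
Trying s = -8: the polynomial evaluates to 0, so (s + 8) is a factor.
Dividing out leaves s^2 + 6s + 34 = 0.
The quadratic formula then gives s = -3 ± 5j.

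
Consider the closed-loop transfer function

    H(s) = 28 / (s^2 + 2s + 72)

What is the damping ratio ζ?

Compare the denominator to the standard form s^2 + 2ζωₙs + ωₙ².
ωₙ² = 72, so ωₙ = √72 ≈ 8.485 rad/s.
2ζωₙ = 2, so ζ = 2/(2·√72) ≈ 0.1179.

ζ ≈ 0.1179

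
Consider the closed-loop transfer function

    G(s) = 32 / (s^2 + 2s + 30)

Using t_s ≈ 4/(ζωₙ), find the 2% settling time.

t_s ≈ 4 s

Comparing s^2 + 2s + 30 to s^2 + 2ζωₙs + ωₙ²: ωₙ = √30 ≈ 5.477 rad/s and ζ = 2/(2·√30) ≈ 0.1826.
ζωₙ = 2/2 = 1, so t_s ≈ 4/(ζωₙ) = 4/1 = 4 s.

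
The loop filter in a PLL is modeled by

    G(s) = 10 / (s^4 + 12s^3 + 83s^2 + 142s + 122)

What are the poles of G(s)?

The poles are the roots of the denominator s^4 + 12s^3 + 83s^2 + 142s + 122 = 0.
No real roots exist; factor into two real quadratics: (s^2 + 10s + 61)(s^2 + 2s + 2) = 0.
Each quadratic gives a conjugate pair via the quadratic formula.

s = -5 + 6j, -5 - 6j, -1 + j, -1 - j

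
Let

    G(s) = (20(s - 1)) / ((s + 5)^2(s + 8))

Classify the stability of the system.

stable

The poles can be read from the denominator factors: s = -5, -5, -8.
Since all poles lie strictly in the left half-plane, the system is stable.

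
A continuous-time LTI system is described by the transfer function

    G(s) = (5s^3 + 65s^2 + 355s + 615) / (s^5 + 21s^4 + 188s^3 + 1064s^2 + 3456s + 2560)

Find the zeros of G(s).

s = -5 + 4j, -5 - 4j, -3

Set the numerator to zero: 5s^3 + 65s^2 + 355s + 615 = 0, i.e. 5·(s^3 + 13s^2 + 71s + 123) = 0.
Factoring: (s^2 + 10s + 41)(s + 3) = 0.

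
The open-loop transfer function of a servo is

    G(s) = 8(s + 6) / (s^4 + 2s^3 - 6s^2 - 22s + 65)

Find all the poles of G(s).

The poles are the roots of the denominator s^4 + 2s^3 - 6s^2 - 22s + 65 = 0.
No real roots exist; factor into two real quadratics: (s^2 - 4s + 5)(s^2 + 6s + 13) = 0.
Each quadratic gives a conjugate pair via the quadratic formula.

s = 2 ± j, -3 ± 2j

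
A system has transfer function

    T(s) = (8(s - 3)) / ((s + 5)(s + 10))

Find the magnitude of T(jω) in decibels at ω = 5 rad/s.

|T(j5)|_dB ≈ -4.58 dB

Substitute s = j5: numerator = -24 + j40, denominator = 25 + j75.
|T(j5)| = |-24 + j40| / |25 + j75| = 46.648 / 79.057 ≈ 0.5901.
In decibels: 20·log₁₀(0.5901) ≈ -4.58 dB.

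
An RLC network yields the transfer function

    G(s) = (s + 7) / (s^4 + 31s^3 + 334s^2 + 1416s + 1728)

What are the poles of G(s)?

The poles are the roots of the denominator s^4 + 31s^3 + 334s^2 + 1416s + 1728 = 0.
Trying s = -8: the polynomial evaluates to 0, so (s + 8) is a factor.
Dividing out leaves s^3 + 23s^2 + 150s + 216 = 0.
This factors further as (s + 12)(s + 2)(s + 9) = 0.

s = -8, -12, -2, -9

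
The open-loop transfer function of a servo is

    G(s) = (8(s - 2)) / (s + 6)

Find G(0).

Set s = 0: G(0) = (-16) / (6) = -8/3.

G(0) = -8/3 ≈ -2.667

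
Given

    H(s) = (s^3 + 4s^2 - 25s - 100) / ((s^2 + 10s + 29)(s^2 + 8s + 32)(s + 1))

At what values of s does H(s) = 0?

Set the numerator to zero: s^3 + 4s^2 - 25s - 100 = 0.
Factoring: (s + 4)(s + 5)(s - 5) = 0.

s = -4, -5, 5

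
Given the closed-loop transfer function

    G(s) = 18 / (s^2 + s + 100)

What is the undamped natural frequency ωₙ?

Compare the denominator to the standard form s^2 + 2ζωₙs + ωₙ².
ωₙ² = 100, so ωₙ = 10 rad/s.

ωₙ = 10 rad/s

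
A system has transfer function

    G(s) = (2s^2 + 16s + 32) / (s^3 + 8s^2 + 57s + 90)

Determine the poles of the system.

The poles are the roots of the denominator s^3 + 8s^2 + 57s + 90 = 0.
Trying s = -2: the polynomial evaluates to 0, so (s + 2) is a factor.
Dividing out leaves s^2 + 6s + 45 = 0.
The quadratic formula then gives s = -3 ± 6j.

s = -3 ± 6j, -2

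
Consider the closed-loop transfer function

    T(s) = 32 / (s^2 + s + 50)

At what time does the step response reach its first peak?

t_p ≈ 0.4454 s

Comparing s^2 + s + 50 to s^2 + 2ζωₙs + ωₙ²: ωₙ = √50 ≈ 7.071 rad/s and ζ = 1/(2·√50) ≈ 0.07071.
ζωₙ = 1/2 = 0.5, so ω_d = ωₙ√(1−ζ²) = √(ωₙ² − (ζωₙ)²) = √(50 − 0.5²) = √49.75 ≈ 7.053 rad/s.
t_p = π/ω_d = π/7.053 ≈ 0.4454 s.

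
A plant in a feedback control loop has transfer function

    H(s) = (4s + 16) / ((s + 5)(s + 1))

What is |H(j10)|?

|H(j10)| ≈ 0.3834

Substitute s = j10: numerator = 16 + j40, denominator = -95 + j60.
|H(j10)| = |16 + j40| / |-95 + j60| = 43.081 / 112.36 ≈ 0.3834.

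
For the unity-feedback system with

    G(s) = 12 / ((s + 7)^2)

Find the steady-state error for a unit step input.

e_ss = 0.8033

G(s) has no poles at the origin.
This is a Type 0 system. Kp = lim_{s→0} G(s) = 12/49.
e_ss = 1/(1 + Kp) = 1/(1 + 12/49) = 49/61 ≈ 0.8033.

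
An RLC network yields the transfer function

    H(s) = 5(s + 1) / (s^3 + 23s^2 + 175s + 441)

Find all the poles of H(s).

The poles are the roots of the denominator s^3 + 23s^2 + 175s + 441 = 0.
Trying s = -7: the polynomial evaluates to 0, so (s + 7) is a factor.
Dividing out leaves s^2 + 16s + 63 = 0.
Factoring the quadratic: (s + 7)(s + 9) = 0.

s = -7, -7, -9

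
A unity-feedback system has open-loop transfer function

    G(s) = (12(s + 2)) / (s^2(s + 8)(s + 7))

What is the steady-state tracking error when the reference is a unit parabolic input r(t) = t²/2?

G(s) has 2 poles at the origin.
This is a Type 2 system. Ka = lim_{s→0} s^2·G(s) = 24/56 = 3/7.
e_ss = 1/Ka = 1/(3/7) = 7/3 ≈ 2.333.

e_ss = 2.333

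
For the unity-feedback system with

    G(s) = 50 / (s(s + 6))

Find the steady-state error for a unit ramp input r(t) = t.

e_ss = 0.1200

G(s) has one pole at the origin.
This is a Type 1 system. Kv = lim_{s→0} s·G(s) = 50/6 = 25/3.
e_ss = 1/Kv = 1/(25/3) = 3/25 ≈ 0.1200.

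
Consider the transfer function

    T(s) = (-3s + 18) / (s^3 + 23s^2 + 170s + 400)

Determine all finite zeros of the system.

s = 6

Set the numerator to zero: -3s + 18 = 0, i.e. -3·(s - 6) = 0.
So s = 6.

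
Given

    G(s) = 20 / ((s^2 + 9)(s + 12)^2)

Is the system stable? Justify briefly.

marginally stable

The poles can be read from the denominator factors: s = 3j, -3j, -12, -12.
Since the simple pole(s) at s = 3j, -3j lie on the jω-axis with none in the right half-plane, the system is marginally stable.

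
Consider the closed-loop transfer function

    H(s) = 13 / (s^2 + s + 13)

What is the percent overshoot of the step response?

Comparing s^2 + s + 13 to s^2 + 2ζωₙs + ωₙ²: ωₙ = √13 ≈ 3.606 rad/s and ζ = 1/(2·√13) ≈ 0.1387.
%OS = 100·exp(−πζ/√(1−ζ²)) = 100·exp(−π·0.1387/√(1−0.1387²)) ≈ 64.4%.

%OS ≈ 64.4%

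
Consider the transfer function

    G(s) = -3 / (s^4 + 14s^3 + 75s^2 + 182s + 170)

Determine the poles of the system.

s = -3 + j, -3 - j, -4 + j, -4 - j

The poles are the roots of the denominator s^4 + 14s^3 + 75s^2 + 182s + 170 = 0.
No real roots exist; factor into two real quadratics: (s^2 + 6s + 10)(s^2 + 8s + 17) = 0.
Each quadratic gives a conjugate pair via the quadratic formula.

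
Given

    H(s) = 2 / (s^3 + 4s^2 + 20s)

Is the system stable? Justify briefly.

The denominator s^3 + 4s^2 + 20s factors as s(s^2 + 4s + 20), giving poles at s = 0, -2 + 4j, -2 - 4j.
Since the simple pole(s) at s = 0 lie on the jω-axis with none in the right half-plane, the system is marginally stable.

marginally stable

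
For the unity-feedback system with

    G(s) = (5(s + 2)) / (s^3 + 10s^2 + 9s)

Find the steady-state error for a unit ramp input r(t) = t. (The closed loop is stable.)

e_ss = 0.9000

G(s) has one pole at the origin.
This is a Type 1 system. Kv = lim_{s→0} s·G(s) = 10/9.
e_ss = 1/Kv = 1/(10/9) = 9/10 ≈ 0.9000.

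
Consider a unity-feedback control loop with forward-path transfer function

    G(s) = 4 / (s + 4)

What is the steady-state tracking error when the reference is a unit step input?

G(s) has no poles at the origin.
This is a Type 0 system. Kp = lim_{s→0} G(s) = 4/4 = 1.
e_ss = 1/(1 + Kp) = 1/(1 + 1) = 1/2 ≈ 0.5000.

e_ss = 0.5000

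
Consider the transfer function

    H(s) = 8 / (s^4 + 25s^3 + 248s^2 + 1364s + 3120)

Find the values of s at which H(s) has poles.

s = -4 + 6j, -4 - 6j, -5, -12

The poles are the roots of the denominator s^4 + 25s^3 + 248s^2 + 1364s + 3120 = 0.
Trying s = -5: the polynomial evaluates to 0, so (s + 5) is a factor.
Dividing out leaves s^3 + 20s^2 + 148s + 624 = 0.
This factors further as (s^2 + 8s + 52)(s + 12) = 0.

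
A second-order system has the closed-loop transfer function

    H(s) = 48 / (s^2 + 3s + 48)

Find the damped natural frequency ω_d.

ω_d ≈ 6.764 rad/s

Comparing s^2 + 3s + 48 to s^2 + 2ζωₙs + ωₙ²: ωₙ = √48 ≈ 6.928 rad/s and ζ = 3/(2·√48) ≈ 0.2165.
ζωₙ = 3/2 = 1.5, so ω_d = ωₙ√(1−ζ²) = √(ωₙ² − (ζωₙ)²) = √(48 − 1.5²) = √45.75 ≈ 6.764 rad/s.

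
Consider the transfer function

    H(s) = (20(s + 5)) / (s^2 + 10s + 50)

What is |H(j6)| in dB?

Substitute s = j6: numerator = 100 + j120, denominator = 14 + j60.
|H(j6)| = |100 + j120| / |14 + j60| = 156.20 / 61.612 ≈ 2.535.
In decibels: 20·log₁₀(2.535) ≈ 8.08 dB.

|H(j6)|_dB ≈ 8.08 dB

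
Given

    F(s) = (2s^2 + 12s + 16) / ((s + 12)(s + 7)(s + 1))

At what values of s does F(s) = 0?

Set the numerator to zero: 2s^2 + 12s + 16 = 0, i.e. 2·(s^2 + 6s + 8) = 0.
Factoring: (s + 2)(s + 4) = 0.

s = -2, -4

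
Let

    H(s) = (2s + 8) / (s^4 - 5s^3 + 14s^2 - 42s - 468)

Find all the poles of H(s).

s = 1 ± 5j, -3, 6

The poles are the roots of the denominator s^4 - 5s^3 + 14s^2 - 42s - 468 = 0.
Trying s = -3: the polynomial evaluates to 0, so (s + 3) is a factor.
Dividing out leaves s^3 - 8s^2 + 38s - 156 = 0.
This factors further as (s^2 - 2s + 26)(s - 6) = 0.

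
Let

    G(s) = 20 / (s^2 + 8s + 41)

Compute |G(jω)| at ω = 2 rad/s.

|G(j2)| ≈ 0.4961

Substitute s = j2: numerator = 20, denominator = 37 + j16.
|G(j2)| = |20| / |37 + j16| = 20 / 40.311 ≈ 0.4961.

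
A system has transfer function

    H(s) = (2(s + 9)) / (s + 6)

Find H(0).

H(0) = 3

At s = 0 each factor (s + a) contributes a and each (s^2 + bs + c) contributes c.
H(0) = 2·(9) / ((6)) = 18/6 = 3.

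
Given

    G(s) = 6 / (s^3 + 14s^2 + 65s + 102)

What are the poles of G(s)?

The poles are the roots of the denominator s^3 + 14s^2 + 65s + 102 = 0.
Trying s = -6: the polynomial evaluates to 0, so (s + 6) is a factor.
Dividing out leaves s^2 + 8s + 17 = 0.
The quadratic formula then gives s = -4 ± 1j.

s = -6, -4 ± j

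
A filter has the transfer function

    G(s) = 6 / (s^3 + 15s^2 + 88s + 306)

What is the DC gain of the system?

Set s = 0: G(0) = (6) / (306) = 1/51.

G(0) = 1/51 ≈ 0.01961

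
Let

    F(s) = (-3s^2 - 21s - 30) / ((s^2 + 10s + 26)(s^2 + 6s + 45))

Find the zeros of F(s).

Set the numerator to zero: -3s^2 - 21s - 30 = 0, i.e. -3·(s^2 + 7s + 10) = 0.
Factoring: (s + 2)(s + 5) = 0.

s = -2, -5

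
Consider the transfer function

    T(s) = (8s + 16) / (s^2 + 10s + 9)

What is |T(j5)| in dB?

Substitute s = j5: numerator = 16 + j40, denominator = -16 + j50.
|T(j5)| = |16 + j40| / |-16 + j50| = 43.081 / 52.498 ≈ 0.8206.
In decibels: 20·log₁₀(0.8206) ≈ -1.72 dB.

|T(j5)|_dB ≈ -1.72 dB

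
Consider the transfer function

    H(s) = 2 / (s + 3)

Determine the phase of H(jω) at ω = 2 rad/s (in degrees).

At s = j2: numerator = 2, denominator = 3 + j2.
∠H = ∠num − ∠den = 0° − (33.690°) = -33.69°.

∠H(j2) ≈ -33.69°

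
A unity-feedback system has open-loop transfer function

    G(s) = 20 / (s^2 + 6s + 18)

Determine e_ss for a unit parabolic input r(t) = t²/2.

G(s) has no poles at the origin.
This is a Type 0 system; Ka = lim_{s→0} s^2·G(s) = 0, so the steady-state error for a parabola input is infinite.

e_ss = ∞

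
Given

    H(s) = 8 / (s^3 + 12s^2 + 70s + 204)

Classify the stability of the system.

The denominator s^3 + 12s^2 + 70s + 204 factors as (s^2 + 6s + 34)(s + 6), giving poles at s = -3 + 5j, -3 - 5j, -6.
Since all poles lie strictly in the left half-plane, the system is stable.

stable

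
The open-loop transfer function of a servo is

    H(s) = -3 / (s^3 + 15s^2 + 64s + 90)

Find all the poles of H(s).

The poles are the roots of the denominator s^3 + 15s^2 + 64s + 90 = 0.
Trying s = -9: the polynomial evaluates to 0, so (s + 9) is a factor.
Dividing out leaves s^2 + 6s + 10 = 0.
The quadratic formula then gives s = -3 ± 1j.

s = -3 ± j, -9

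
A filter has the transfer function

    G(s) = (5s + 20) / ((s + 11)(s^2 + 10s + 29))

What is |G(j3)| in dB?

Substitute s = j3: numerator = 20 + j15, denominator = 130 + j390.
|G(j3)| = |20 + j15| / |130 + j390| = 25 / 411.10 ≈ 0.06081.
In decibels: 20·log₁₀(0.06081) ≈ -24.3 dB.

|G(j3)|_dB ≈ -24.3 dB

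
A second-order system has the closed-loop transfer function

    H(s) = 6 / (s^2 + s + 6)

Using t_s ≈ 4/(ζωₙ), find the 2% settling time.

Comparing s^2 + s + 6 to s^2 + 2ζωₙs + ωₙ²: ωₙ = √6 ≈ 2.449 rad/s and ζ = 1/(2·√6) ≈ 0.2041.
ζωₙ = 1/2 = 0.5, so t_s ≈ 4/(ζωₙ) = 4/0.5 = 8 s.

t_s ≈ 8 s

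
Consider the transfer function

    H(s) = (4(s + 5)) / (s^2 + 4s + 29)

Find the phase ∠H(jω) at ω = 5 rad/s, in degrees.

At s = j5: numerator = 20 + j20, denominator = 4 + j20.
∠H = ∠num − ∠den = 45° − (78.690°) = -33.69°.

∠H(j5) ≈ -33.69°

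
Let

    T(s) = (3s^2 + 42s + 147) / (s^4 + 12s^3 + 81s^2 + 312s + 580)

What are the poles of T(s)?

s = -4 + 2j, -4 - 2j, -2 + 5j, -2 - 5j

The poles are the roots of the denominator s^4 + 12s^3 + 81s^2 + 312s + 580 = 0.
No real roots exist; factor into two real quadratics: (s^2 + 8s + 20)(s^2 + 4s + 29) = 0.
Each quadratic gives a conjugate pair via the quadratic formula.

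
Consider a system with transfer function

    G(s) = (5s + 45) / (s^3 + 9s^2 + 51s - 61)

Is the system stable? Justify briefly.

The denominator s^3 + 9s^2 + 51s - 61 factors as (s^2 + 10s + 61)(s - 1), giving poles at s = -5 ± 6j, 1.
Since the pole(s) at s = 1 lie in the right half-plane, the system is unstable.

unstable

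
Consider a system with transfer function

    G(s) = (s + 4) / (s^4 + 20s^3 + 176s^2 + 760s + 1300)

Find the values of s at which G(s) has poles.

s = -5 ± 5j, -5 ± j

The poles are the roots of the denominator s^4 + 20s^3 + 176s^2 + 760s + 1300 = 0.
No real roots exist; factor into two real quadratics: (s^2 + 10s + 50)(s^2 + 10s + 26) = 0.
Each quadratic gives a conjugate pair via the quadratic formula.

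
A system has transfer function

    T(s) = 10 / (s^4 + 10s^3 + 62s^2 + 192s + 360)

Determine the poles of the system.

s = -2 ± 4j, -3 ± 3j

The poles are the roots of the denominator s^4 + 10s^3 + 62s^2 + 192s + 360 = 0.
No real roots exist; factor into two real quadratics: (s^2 + 4s + 20)(s^2 + 6s + 18) = 0.
Each quadratic gives a conjugate pair via the quadratic formula.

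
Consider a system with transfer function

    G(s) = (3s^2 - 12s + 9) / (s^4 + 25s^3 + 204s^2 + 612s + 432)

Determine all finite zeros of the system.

Set the numerator to zero: 3s^2 - 12s + 9 = 0, i.e. 3·(s^2 - 4s + 3) = 0.
Factoring: (s - 3)(s - 1) = 0.

s = 3, 1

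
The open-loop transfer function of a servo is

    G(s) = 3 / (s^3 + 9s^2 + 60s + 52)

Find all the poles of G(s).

s = -4 ± 6j, -1

The poles are the roots of the denominator s^3 + 9s^2 + 60s + 52 = 0.
Trying s = -1: the polynomial evaluates to 0, so (s + 1) is a factor.
Dividing out leaves s^2 + 8s + 52 = 0.
The quadratic formula then gives s = -4 ± 6j.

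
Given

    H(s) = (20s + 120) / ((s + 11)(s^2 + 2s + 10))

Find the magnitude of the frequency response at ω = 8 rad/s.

Substitute s = j8: numerator = 120 + j160, denominator = -722 - j256.
|H(j8)| = |120 + j160| / |-722 - j256| = 200 / 766.04 ≈ 0.2611.

|H(j8)| ≈ 0.2611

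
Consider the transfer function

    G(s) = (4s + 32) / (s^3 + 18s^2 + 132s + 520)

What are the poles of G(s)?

The poles are the roots of the denominator s^3 + 18s^2 + 132s + 520 = 0.
Trying s = -10: the polynomial evaluates to 0, so (s + 10) is a factor.
Dividing out leaves s^2 + 8s + 52 = 0.
The quadratic formula then gives s = -4 ± 6j.

s = -10, -4 + 6j, -4 - 6j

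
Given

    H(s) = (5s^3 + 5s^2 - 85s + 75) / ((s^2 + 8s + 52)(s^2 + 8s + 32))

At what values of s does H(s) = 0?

s = 3, -5, 1

Set the numerator to zero: 5s^3 + 5s^2 - 85s + 75 = 0, i.e. 5·(s^3 + s^2 - 17s + 15) = 0.
Factoring: (s - 3)(s + 5)(s - 1) = 0.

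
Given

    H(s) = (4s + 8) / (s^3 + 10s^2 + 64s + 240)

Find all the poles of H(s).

The poles are the roots of the denominator s^3 + 10s^2 + 64s + 240 = 0.
Trying s = -6: the polynomial evaluates to 0, so (s + 6) is a factor.
Dividing out leaves s^2 + 4s + 40 = 0.
The quadratic formula then gives s = -2 ± 6j.

s = -2 + 6j, -2 - 6j, -6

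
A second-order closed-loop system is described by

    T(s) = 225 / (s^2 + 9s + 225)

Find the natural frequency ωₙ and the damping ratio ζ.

ωₙ = 15 rad/s, ζ = 0.3

Compare the denominator to the standard form s^2 + 2ζωₙs + ωₙ².
ωₙ² = 225, so ωₙ = 15 rad/s.
2ζωₙ = 9, so ζ = 9/(2·15) = 0.3.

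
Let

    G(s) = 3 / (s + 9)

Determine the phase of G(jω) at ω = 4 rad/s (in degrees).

At s = j4: numerator = 3, denominator = 9 + j4.
∠G = ∠num − ∠den = 0° − (23.962°) = -23.96°.

∠G(j4) ≈ -23.96°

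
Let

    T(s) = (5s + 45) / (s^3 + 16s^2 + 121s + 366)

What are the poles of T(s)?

The poles are the roots of the denominator s^3 + 16s^2 + 121s + 366 = 0.
Trying s = -6: the polynomial evaluates to 0, so (s + 6) is a factor.
Dividing out leaves s^2 + 10s + 61 = 0.
The quadratic formula then gives s = -5 ± 6j.

s = -5 + 6j, -5 - 6j, -6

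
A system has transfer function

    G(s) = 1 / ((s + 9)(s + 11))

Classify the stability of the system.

The poles can be read from the denominator factors: s = -9, -11.
Since all poles lie strictly in the left half-plane, the system is stable.

stable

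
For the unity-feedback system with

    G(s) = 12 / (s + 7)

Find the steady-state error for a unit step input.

G(s) has no poles at the origin.
This is a Type 0 system. Kp = lim_{s→0} G(s) = 12/7.
e_ss = 1/(1 + Kp) = 1/(1 + 12/7) = 7/19 ≈ 0.3684.

e_ss = 0.3684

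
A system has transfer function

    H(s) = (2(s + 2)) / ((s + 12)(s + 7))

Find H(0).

At s = 0 each factor (s + a) contributes a and each (s^2 + bs + c) contributes c.
H(0) = 2·(2) / ((12) · (7)) = 4/84 = 1/21.

H(0) = 1/21 ≈ 0.04762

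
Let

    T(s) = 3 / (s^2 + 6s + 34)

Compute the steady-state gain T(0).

Set s = 0: T(0) = (3) / (34) = 3/34.

T(0) = 3/34 ≈ 0.08824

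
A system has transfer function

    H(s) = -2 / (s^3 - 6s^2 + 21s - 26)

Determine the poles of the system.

The poles are the roots of the denominator s^3 - 6s^2 + 21s - 26 = 0.
Trying s = 2: the polynomial evaluates to 0, so (s - 2) is a factor.
Dividing out leaves s^2 - 4s + 13 = 0.
The quadratic formula then gives s = 2 ± 3j.

s = 2, 2 + 3j, 2 - 3j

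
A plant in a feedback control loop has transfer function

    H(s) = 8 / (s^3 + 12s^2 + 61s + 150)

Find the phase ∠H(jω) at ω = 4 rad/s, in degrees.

∠H(j4) ≈ -103.1°

At s = j4: numerator = 8, denominator = -42 + j180.
∠H = ∠num − ∠den = 0° − (103.13°) = -103.1°.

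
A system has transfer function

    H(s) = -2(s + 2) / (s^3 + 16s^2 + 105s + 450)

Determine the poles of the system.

s = -3 + 6j, -3 - 6j, -10

The poles are the roots of the denominator s^3 + 16s^2 + 105s + 450 = 0.
Trying s = -10: the polynomial evaluates to 0, so (s + 10) is a factor.
Dividing out leaves s^2 + 6s + 45 = 0.
The quadratic formula then gives s = -3 ± 6j.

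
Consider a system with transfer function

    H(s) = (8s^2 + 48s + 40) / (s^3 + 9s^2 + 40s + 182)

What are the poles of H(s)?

s = -1 + 5j, -1 - 5j, -7

The poles are the roots of the denominator s^3 + 9s^2 + 40s + 182 = 0.
Trying s = -7: the polynomial evaluates to 0, so (s + 7) is a factor.
Dividing out leaves s^2 + 2s + 26 = 0.
The quadratic formula then gives s = -1 ± 5j.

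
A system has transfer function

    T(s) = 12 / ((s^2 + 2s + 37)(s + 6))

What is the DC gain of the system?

T(0) = 2/37 ≈ 0.05405

At s = 0 each factor (s + a) contributes a and each (s^2 + bs + c) contributes c.
T(0) = 12·1 / ((37) · (6)) = 12/222 = 2/37.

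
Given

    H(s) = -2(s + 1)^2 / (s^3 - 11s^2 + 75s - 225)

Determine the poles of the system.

The poles are the roots of the denominator s^3 - 11s^2 + 75s - 225 = 0.
Trying s = 5: the polynomial evaluates to 0, so (s - 5) is a factor.
Dividing out leaves s^2 - 6s + 45 = 0.
The quadratic formula then gives s = 3 ± 6j.

s = 3 ± 6j, 5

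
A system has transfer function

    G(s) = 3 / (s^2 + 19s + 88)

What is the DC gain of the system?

Set s = 0: G(0) = (3) / (88) = 3/88.

G(0) = 3/88 ≈ 0.03409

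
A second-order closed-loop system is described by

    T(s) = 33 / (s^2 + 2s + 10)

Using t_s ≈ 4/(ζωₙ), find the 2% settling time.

t_s ≈ 4 s

Comparing s^2 + 2s + 10 to s^2 + 2ζωₙs + ωₙ²: ωₙ = √10 ≈ 3.162 rad/s and ζ = 2/(2·√10) ≈ 0.3162.
ζωₙ = 2/2 = 1, so t_s ≈ 4/(ζωₙ) = 4/1 = 4 s.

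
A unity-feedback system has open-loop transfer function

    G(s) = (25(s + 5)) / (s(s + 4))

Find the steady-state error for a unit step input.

e_ss = 0

G(s) has one pole at the origin.
This is a Type 1 system; for a step input the steady-state error is zero.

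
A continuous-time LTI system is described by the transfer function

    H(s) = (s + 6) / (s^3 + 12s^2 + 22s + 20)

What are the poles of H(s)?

The poles are the roots of the denominator s^3 + 12s^2 + 22s + 20 = 0.
Trying s = -10: the polynomial evaluates to 0, so (s + 10) is a factor.
Dividing out leaves s^2 + 2s + 2 = 0.
The quadratic formula then gives s = -1 ± 1j.

s = -1 + j, -1 - j, -10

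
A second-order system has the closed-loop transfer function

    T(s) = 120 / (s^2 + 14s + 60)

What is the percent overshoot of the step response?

Comparing s^2 + 14s + 60 to s^2 + 2ζωₙs + ωₙ²: ωₙ = √60 ≈ 7.746 rad/s and ζ = 14/(2·√60) ≈ 0.9037.
%OS = 100·exp(−πζ/√(1−ζ²)) = 100·exp(−π·0.9037/√(1−0.9037²)) ≈ 0.132%.

%OS ≈ 0.132%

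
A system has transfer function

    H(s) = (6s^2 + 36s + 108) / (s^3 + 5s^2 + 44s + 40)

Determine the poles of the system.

s = -2 + 6j, -2 - 6j, -1

The poles are the roots of the denominator s^3 + 5s^2 + 44s + 40 = 0.
Trying s = -1: the polynomial evaluates to 0, so (s + 1) is a factor.
Dividing out leaves s^2 + 4s + 40 = 0.
The quadratic formula then gives s = -2 ± 6j.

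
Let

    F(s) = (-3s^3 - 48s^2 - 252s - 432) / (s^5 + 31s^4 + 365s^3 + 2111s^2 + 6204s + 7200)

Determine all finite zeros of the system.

s = -6, -6, -4

Set the numerator to zero: -3s^3 - 48s^2 - 252s - 432 = 0, i.e. -3·(s^3 + 16s^2 + 84s + 144) = 0.
Factoring: (s + 6)^2(s + 4) = 0.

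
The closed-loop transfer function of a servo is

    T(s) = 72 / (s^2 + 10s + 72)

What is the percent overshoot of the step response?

Comparing s^2 + 10s + 72 to s^2 + 2ζωₙs + ωₙ²: ωₙ = √72 ≈ 8.485 rad/s and ζ = 10/(2·√72) ≈ 0.5893.
%OS = 100·exp(−πζ/√(1−ζ²)) = 100·exp(−π·0.5893/√(1−0.5893²)) ≈ 10.1%.

%OS ≈ 10.1%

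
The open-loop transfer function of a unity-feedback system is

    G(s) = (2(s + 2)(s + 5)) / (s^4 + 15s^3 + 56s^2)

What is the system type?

The denominator has 2 factors of s at the origin (free integrators), so this is a Type 2 system.

Type 2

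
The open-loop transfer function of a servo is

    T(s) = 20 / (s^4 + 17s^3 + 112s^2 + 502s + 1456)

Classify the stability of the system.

The denominator s^4 + 17s^3 + 112s^2 + 502s + 1456 factors as (s^2 + 2s + 26)(s + 8)(s + 7), giving poles at s = -1 + 5j, -1 - 5j, -8, -7.
Since all poles lie strictly in the left half-plane, the system is stable.

stable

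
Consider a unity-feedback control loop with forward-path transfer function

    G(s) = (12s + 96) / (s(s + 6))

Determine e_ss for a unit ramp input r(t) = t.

e_ss = 0.06250

G(s) has one pole at the origin.
This is a Type 1 system. Kv = lim_{s→0} s·G(s) = 96/6 = 16.
e_ss = 1/Kv = 1/(16) = 1/16 ≈ 0.06250.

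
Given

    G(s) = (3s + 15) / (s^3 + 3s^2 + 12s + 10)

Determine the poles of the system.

The poles are the roots of the denominator s^3 + 3s^2 + 12s + 10 = 0.
Trying s = -1: the polynomial evaluates to 0, so (s + 1) is a factor.
Dividing out leaves s^2 + 2s + 10 = 0.
The quadratic formula then gives s = -1 ± 3j.

s = -1 ± 3j, -1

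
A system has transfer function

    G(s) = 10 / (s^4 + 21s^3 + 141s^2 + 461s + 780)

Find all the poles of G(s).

s = -12, -5, -2 + 3j, -2 - 3j

The poles are the roots of the denominator s^4 + 21s^3 + 141s^2 + 461s + 780 = 0.
Trying s = -12: the polynomial evaluates to 0, so (s + 12) is a factor.
Dividing out leaves s^3 + 9s^2 + 33s + 65 = 0.
This factors further as (s + 5)(s^2 + 4s + 13) = 0.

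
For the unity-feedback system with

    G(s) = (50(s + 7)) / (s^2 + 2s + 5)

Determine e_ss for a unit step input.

G(s) has no poles at the origin.
This is a Type 0 system. Kp = lim_{s→0} G(s) = 350/5 = 70.
e_ss = 1/(1 + Kp) = 1/(1 + 70) = 1/71 ≈ 0.01408.

e_ss = 0.01408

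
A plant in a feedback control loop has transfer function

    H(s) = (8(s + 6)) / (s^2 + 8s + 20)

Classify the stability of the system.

stable

The poles can be read from the denominator factors: s = -4 ± 2j.
Since all poles lie strictly in the left half-plane, the system is stable.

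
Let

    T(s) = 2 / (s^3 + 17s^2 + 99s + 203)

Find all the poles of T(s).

s = -5 + 2j, -5 - 2j, -7

The poles are the roots of the denominator s^3 + 17s^2 + 99s + 203 = 0.
Trying s = -7: the polynomial evaluates to 0, so (s + 7) is a factor.
Dividing out leaves s^2 + 10s + 29 = 0.
The quadratic formula then gives s = -5 ± 2j.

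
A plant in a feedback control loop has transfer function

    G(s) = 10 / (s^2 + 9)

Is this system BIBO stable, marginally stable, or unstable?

The denominator s^2 + 9 factors as (s^2 + 9), giving poles at s = ±3j.
Since the simple pole(s) at s = 3j, -3j lie on the jω-axis with none in the right half-plane, the system is marginally stable.

marginally stable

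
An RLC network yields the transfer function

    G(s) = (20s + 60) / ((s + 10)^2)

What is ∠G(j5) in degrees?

At s = j5: numerator = 60 + j100, denominator = 75 + j100.
∠G = ∠num − ∠den = 59.036° − (53.130°) = 5.906°.

∠G(j5) ≈ 5.906°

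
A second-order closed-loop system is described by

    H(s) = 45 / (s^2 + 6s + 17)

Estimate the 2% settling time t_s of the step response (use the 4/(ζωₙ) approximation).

Comparing s^2 + 6s + 17 to s^2 + 2ζωₙs + ωₙ²: ωₙ = √17 ≈ 4.123 rad/s and ζ = 6/(2·√17) ≈ 0.7276.
ζωₙ = 6/2 = 3, so t_s ≈ 4/(ζωₙ) = 4/3 ≈ 1.333 s.

t_s ≈ 1.333 s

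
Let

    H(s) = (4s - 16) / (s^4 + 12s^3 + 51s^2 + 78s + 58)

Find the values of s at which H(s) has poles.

The poles are the roots of the denominator s^4 + 12s^3 + 51s^2 + 78s + 58 = 0.
No real roots exist; factor into two real quadratics: (s^2 + 2s + 2)(s^2 + 10s + 29) = 0.
Each quadratic gives a conjugate pair via the quadratic formula.

s = -1 + j, -1 - j, -5 + 2j, -5 - 2j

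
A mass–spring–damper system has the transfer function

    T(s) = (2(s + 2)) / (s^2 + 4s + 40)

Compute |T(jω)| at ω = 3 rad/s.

Substitute s = j3: numerator = 4 + j6, denominator = 31 + j12.
|T(j3)| = |4 + j6| / |31 + j12| = 7.2111 / 33.242 ≈ 0.2169.

|T(j3)| ≈ 0.2169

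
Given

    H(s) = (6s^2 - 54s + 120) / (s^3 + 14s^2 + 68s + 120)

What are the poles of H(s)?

s = -4 ± 2j, -6

The poles are the roots of the denominator s^3 + 14s^2 + 68s + 120 = 0.
Trying s = -6: the polynomial evaluates to 0, so (s + 6) is a factor.
Dividing out leaves s^2 + 8s + 20 = 0.
The quadratic formula then gives s = -4 ± 2j.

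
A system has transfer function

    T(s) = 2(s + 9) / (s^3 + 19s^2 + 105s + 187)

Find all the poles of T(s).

The poles are the roots of the denominator s^3 + 19s^2 + 105s + 187 = 0.
Trying s = -11: the polynomial evaluates to 0, so (s + 11) is a factor.
Dividing out leaves s^2 + 8s + 17 = 0.
The quadratic formula then gives s = -4 ± 1j.

s = -4 + j, -4 - j, -11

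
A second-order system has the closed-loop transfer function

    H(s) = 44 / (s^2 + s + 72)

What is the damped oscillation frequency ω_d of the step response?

Comparing s^2 + s + 72 to s^2 + 2ζωₙs + ωₙ²: ωₙ = √72 ≈ 8.485 rad/s and ζ = 1/(2·√72) ≈ 0.05893.
ζωₙ = 1/2 = 0.5, so ω_d = ωₙ√(1−ζ²) = √(ωₙ² − (ζωₙ)²) = √(72 − 0.5²) = √71.75 ≈ 8.471 rad/s.

ω_d ≈ 8.471 rad/s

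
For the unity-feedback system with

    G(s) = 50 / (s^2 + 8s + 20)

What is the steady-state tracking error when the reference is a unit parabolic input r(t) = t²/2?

G(s) has no poles at the origin.
This is a Type 0 system; Ka = lim_{s→0} s^2·G(s) = 0, so the steady-state error for a parabola input is infinite.

e_ss = ∞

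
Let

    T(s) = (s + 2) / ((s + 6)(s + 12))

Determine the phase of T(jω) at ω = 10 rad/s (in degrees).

At s = j10: numerator = 2 + j10, denominator = -28 + j180.
∠T = ∠num − ∠den = 78.690° − (98.842°) = -20.15°.

∠T(j10) ≈ -20.15°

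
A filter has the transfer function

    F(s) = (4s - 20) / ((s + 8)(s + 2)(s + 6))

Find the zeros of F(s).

s = 5

Set the numerator to zero: 4s - 20 = 0, i.e. 4·(s - 5) = 0.
So s = 5.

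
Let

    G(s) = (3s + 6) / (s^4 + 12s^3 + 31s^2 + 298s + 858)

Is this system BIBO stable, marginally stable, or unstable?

The denominator s^4 + 12s^3 + 31s^2 + 298s + 858 factors as (s + 3)(s + 11)(s^2 - 2s + 26), giving poles at s = -3, -11, 1 ± 5j.
Since the pole(s) at s = 1 + 5j, 1 - 5j lie in the right half-plane, the system is unstable.

unstable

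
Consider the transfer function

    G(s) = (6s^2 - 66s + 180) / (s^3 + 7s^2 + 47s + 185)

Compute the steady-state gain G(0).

Set s = 0: G(0) = (180) / (185) = 36/37.

G(0) = 36/37 ≈ 0.9730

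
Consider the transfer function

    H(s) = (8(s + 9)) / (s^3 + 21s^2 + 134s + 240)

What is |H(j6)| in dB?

|H(j6)|_dB ≈ -19.1 dB

Substitute s = j6: numerator = 72 + j48, denominator = -516 + j588.
|H(j6)| = |72 + j48| / |-516 + j588| = 86.533 / 782.30 ≈ 0.1106.
In decibels: 20·log₁₀(0.1106) ≈ -19.1 dB.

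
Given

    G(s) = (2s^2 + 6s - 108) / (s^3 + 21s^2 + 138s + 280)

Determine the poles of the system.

The poles are the roots of the denominator s^3 + 21s^2 + 138s + 280 = 0.
Trying s = -4: the polynomial evaluates to 0, so (s + 4) is a factor.
Dividing out leaves s^2 + 17s + 70 = 0.
Factoring the quadratic: (s + 7)(s + 10) = 0.

s = -4, -7, -10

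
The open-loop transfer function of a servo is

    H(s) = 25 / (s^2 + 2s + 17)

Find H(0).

H(0) = 25/17 ≈ 1.471

Set s = 0: H(0) = (25) / (17) = 25/17.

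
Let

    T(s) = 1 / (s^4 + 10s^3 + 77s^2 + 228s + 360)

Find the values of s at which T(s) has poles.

s = -3 + 6j, -3 - 6j, -2 + 2j, -2 - 2j

The poles are the roots of the denominator s^4 + 10s^3 + 77s^2 + 228s + 360 = 0.
No real roots exist; factor into two real quadratics: (s^2 + 6s + 45)(s^2 + 4s + 8) = 0.
Each quadratic gives a conjugate pair via the quadratic formula.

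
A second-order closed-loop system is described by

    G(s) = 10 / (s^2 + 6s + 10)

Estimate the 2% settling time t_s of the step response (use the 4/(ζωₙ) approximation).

t_s ≈ 1.333 s

Comparing s^2 + 6s + 10 to s^2 + 2ζωₙs + ωₙ²: ωₙ = √10 ≈ 3.162 rad/s and ζ = 6/(2·√10) ≈ 0.9487.
ζωₙ = 6/2 = 3, so t_s ≈ 4/(ζωₙ) = 4/3 ≈ 1.333 s.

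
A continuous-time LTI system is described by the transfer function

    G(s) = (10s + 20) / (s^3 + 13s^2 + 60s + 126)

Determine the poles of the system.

s = -3 + 3j, -3 - 3j, -7

The poles are the roots of the denominator s^3 + 13s^2 + 60s + 126 = 0.
Trying s = -7: the polynomial evaluates to 0, so (s + 7) is a factor.
Dividing out leaves s^2 + 6s + 18 = 0.
The quadratic formula then gives s = -3 ± 3j.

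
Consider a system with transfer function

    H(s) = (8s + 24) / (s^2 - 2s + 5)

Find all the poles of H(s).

s = 1 + 2j, 1 - 2j

The poles are the roots of the denominator s^2 - 2s + 5 = 0.
Using the quadratic formula: s = (2 ± √(-16))/2 = 1 ± 2j.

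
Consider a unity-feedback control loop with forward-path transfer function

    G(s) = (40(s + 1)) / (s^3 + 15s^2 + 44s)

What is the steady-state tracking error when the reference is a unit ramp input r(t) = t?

G(s) has one pole at the origin.
This is a Type 1 system. Kv = lim_{s→0} s·G(s) = 40/44 = 10/11.
e_ss = 1/Kv = 1/(10/11) = 11/10 ≈ 1.100.

e_ss = 1.100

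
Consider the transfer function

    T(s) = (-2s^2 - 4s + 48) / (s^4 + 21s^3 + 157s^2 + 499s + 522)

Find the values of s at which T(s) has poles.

s = -5 + 2j, -5 - 2j, -2, -9

The poles are the roots of the denominator s^4 + 21s^3 + 157s^2 + 499s + 522 = 0.
Trying s = -2: the polynomial evaluates to 0, so (s + 2) is a factor.
Dividing out leaves s^3 + 19s^2 + 119s + 261 = 0.
This factors further as (s^2 + 10s + 29)(s + 9) = 0.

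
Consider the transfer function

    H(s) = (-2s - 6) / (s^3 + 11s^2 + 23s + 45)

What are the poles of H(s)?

s = -1 + 2j, -1 - 2j, -9

The poles are the roots of the denominator s^3 + 11s^2 + 23s + 45 = 0.
Trying s = -9: the polynomial evaluates to 0, so (s + 9) is a factor.
Dividing out leaves s^2 + 2s + 5 = 0.
The quadratic formula then gives s = -1 ± 2j.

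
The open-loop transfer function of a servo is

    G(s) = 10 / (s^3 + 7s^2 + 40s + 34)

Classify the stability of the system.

stable

The denominator s^3 + 7s^2 + 40s + 34 factors as (s + 1)(s^2 + 6s + 34), giving poles at s = -1, -3 + 5j, -3 - 5j.
Since all poles lie strictly in the left half-plane, the system is stable.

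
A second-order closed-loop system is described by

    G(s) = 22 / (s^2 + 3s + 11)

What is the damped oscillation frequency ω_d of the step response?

Comparing s^2 + 3s + 11 to s^2 + 2ζωₙs + ωₙ²: ωₙ = √11 ≈ 3.317 rad/s and ζ = 3/(2·√11) ≈ 0.4523.
ζωₙ = 3/2 = 1.5, so ω_d = ωₙ√(1−ζ²) = √(ωₙ² − (ζωₙ)²) = √(11 − 1.5²) = √8.75 ≈ 2.958 rad/s.

ω_d ≈ 2.958 rad/s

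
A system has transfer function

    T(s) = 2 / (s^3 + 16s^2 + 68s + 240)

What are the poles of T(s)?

s = -2 + 4j, -2 - 4j, -12

The poles are the roots of the denominator s^3 + 16s^2 + 68s + 240 = 0.
Trying s = -12: the polynomial evaluates to 0, so (s + 12) is a factor.
Dividing out leaves s^2 + 4s + 20 = 0.
The quadratic formula then gives s = -2 ± 4j.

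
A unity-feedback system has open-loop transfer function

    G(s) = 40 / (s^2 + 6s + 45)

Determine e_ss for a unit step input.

e_ss = 0.5294

G(s) has no poles at the origin.
This is a Type 0 system. Kp = lim_{s→0} G(s) = 40/45 = 8/9.
e_ss = 1/(1 + Kp) = 1/(1 + 8/9) = 9/17 ≈ 0.5294.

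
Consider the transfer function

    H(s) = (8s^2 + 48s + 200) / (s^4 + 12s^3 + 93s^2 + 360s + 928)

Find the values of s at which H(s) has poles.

s = -2 ± 5j, -4 ± 4j

The poles are the roots of the denominator s^4 + 12s^3 + 93s^2 + 360s + 928 = 0.
No real roots exist; factor into two real quadratics: (s^2 + 4s + 29)(s^2 + 8s + 32) = 0.
Each quadratic gives a conjugate pair via the quadratic formula.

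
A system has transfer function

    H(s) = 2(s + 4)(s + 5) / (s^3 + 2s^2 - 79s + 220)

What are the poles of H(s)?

The poles are the roots of the denominator s^3 + 2s^2 - 79s + 220 = 0.
Trying s = 4: the polynomial evaluates to 0, so (s - 4) is a factor.
Dividing out leaves s^2 + 6s - 55 = 0.
Factoring the quadratic: (s + 11)(s - 5) = 0.

s = 4, -11, 5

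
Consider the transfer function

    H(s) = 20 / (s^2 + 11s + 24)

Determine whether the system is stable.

The denominator s^2 + 11s + 24 factors as (s + 8)(s + 3), giving poles at s = -8, -3.
Since all poles lie strictly in the left half-plane, the system is stable.

stable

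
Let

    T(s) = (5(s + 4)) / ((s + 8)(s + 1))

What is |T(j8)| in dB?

|T(j8)|_dB ≈ -6.19 dB

Substitute s = j8: numerator = 20 + j40, denominator = -56 + j72.
|T(j8)| = |20 + j40| / |-56 + j72| = 44.721 / 91.214 ≈ 0.4903.
In decibels: 20·log₁₀(0.4903) ≈ -6.19 dB.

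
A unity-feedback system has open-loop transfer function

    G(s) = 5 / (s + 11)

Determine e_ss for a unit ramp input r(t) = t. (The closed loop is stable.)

e_ss = ∞

G(s) has no poles at the origin.
This is a Type 0 system; Kv = lim_{s→0} s·G(s) = 0, so the steady-state error for a ramp input is infinite.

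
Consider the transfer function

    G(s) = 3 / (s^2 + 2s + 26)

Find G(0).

G(0) = 3/26 ≈ 0.1154

Set s = 0: G(0) = (3) / (26) = 3/26.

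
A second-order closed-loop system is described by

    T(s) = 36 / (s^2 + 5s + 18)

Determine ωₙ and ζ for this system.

Compare the denominator to the standard form s^2 + 2ζωₙs + ωₙ².
ωₙ² = 18, so ωₙ = √18 ≈ 4.243 rad/s.
2ζωₙ = 5, so ζ = 5/(2·√18) ≈ 0.5893.
With ζ = 0.5893 the response is underdamped.

ωₙ ≈ 4.243 rad/s, ζ ≈ 0.5893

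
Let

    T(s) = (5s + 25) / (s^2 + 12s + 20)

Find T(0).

Set s = 0: T(0) = (25) / (20) = 5/4.

T(0) = 5/4 ≈ 1.250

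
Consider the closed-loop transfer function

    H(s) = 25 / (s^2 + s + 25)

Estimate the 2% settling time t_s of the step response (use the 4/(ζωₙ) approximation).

Comparing s^2 + s + 25 to s^2 + 2ζωₙs + ωₙ²: ωₙ = 5 rad/s and ζ = 1/(2·5) = 0.1.
ζωₙ = 1/2 = 0.5, so t_s ≈ 4/(ζωₙ) = 4/0.5 = 8 s.

t_s ≈ 8 s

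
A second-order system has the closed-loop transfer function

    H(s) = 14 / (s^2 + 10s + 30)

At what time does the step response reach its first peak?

Comparing s^2 + 10s + 30 to s^2 + 2ζωₙs + ωₙ²: ωₙ = √30 ≈ 5.477 rad/s and ζ = 10/(2·√30) ≈ 0.9129.
ζωₙ = 10/2 = 5, so ω_d = ωₙ√(1−ζ²) = √(ωₙ² − (ζωₙ)²) = √(30 − 5²) = √5 ≈ 2.236 rad/s.
t_p = π/ω_d = π/2.236 ≈ 1.405 s.

t_p ≈ 1.405 s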